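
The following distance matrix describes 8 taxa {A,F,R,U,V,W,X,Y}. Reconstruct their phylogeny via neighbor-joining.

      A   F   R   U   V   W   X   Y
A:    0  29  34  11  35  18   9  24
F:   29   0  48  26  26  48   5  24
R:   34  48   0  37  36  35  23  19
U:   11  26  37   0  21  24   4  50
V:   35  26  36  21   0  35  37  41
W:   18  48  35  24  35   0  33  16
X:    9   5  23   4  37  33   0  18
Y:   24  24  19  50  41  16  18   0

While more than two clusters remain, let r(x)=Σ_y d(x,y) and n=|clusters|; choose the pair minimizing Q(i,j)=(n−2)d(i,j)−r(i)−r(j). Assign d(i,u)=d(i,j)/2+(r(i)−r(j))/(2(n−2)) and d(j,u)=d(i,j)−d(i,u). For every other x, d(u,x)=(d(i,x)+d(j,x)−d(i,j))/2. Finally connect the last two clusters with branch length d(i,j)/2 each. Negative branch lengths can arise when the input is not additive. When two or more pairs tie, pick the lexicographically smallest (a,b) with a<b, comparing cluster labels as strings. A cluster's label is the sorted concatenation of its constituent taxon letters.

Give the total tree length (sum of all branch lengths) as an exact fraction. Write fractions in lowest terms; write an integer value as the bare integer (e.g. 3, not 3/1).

iteration 1: select R,Y (d=19, Q=-310); attach at lengths (77/6, 37/6); label the merged cluster RY
  updated: d(A,RY)=39/2, d(F,RY)=53/2, d(RY,U)=34, d(RY,V)=29, d(RY,W)=16, d(RY,X)=11
iteration 2: select F,X (d=5, Q=-469/2); attach at lengths (173/20, -73/20); label the merged cluster FX
  updated: d(A,FX)=33/2, d(FX,RY)=65/4, d(FX,U)=25/2, d(FX,V)=29, d(FX,W)=38
iteration 3: select RY,W (d=16, Q=-727/4); attach at lengths (191/32, 321/32); label the merged cluster RWY
  updated: d(A,RWY)=43/4, d(FX,RWY)=153/8, d(RWY,U)=21, d(RWY,V)=24
iteration 4: select A,RWY (d=43/4, Q=-927/8); attach at lengths (245/48, 271/48); label the merged cluster ARWY
  updated: d(ARWY,FX)=199/16, d(ARWY,U)=85/8, d(ARWY,V)=193/8
iteration 5: select ARWY,FX (d=199/16, Q=-305/4); attach at lengths (145/32, 253/32); label the merged cluster AFRWXY
  updated: d(AFRWXY,U)=171/32, d(AFRWXY,V)=651/32
iteration 6: select AFRWXY,U (d=171/32, Q=-747/16); attach at lengths (75/32, 3); label the merged cluster AFRUWXY
  updated: d(AFRUWXY,V)=18
iteration 7: select AFRUWXY,V (d=18); attach at lengths (9, 9); label the merged cluster AFRUVWXY
final tree: ((((A:245/48,((R:77/6,Y:37/6):191/32,W:321/32):271/48):145/32,(F:173/20,X:-73/20):253/32):75/32,U:3):9,V:9)
total length: 2769/32

2769/32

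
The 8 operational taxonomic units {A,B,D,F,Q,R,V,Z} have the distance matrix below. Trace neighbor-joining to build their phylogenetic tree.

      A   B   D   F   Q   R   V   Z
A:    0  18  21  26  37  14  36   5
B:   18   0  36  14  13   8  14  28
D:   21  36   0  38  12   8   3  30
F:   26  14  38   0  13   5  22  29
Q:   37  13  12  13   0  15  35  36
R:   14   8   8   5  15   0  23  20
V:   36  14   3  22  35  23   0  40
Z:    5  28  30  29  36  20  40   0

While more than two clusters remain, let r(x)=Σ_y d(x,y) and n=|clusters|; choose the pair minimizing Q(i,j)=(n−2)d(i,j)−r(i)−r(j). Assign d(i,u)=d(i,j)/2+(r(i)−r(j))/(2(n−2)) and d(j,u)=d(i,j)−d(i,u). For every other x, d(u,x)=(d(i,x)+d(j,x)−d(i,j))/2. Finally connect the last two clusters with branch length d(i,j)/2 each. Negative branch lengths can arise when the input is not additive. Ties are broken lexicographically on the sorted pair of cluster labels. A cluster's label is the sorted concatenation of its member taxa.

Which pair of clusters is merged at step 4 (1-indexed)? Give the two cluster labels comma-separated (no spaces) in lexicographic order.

1. join A+Z (d=5, Q=-315) ⇒ AZ; edges |A|=-1/12, |Z|=61/12
  updated: d(AZ,B)=41/2, d(AZ,D)=23, d(AZ,F)=25, d(AZ,Q)=34, d(AZ,R)=29/2, d(AZ,V)=71/2
2. join D+V (d=3, Q=-475/2) ⇒ DV; edges |D|=1/4, |V|=11/4
  updated: d(AZ,DV)=111/4, d(B,DV)=47/2, d(DV,F)=57/2, d(DV,Q)=22, d(DV,R)=14
3. join F+Q (d=13, Q=-261/2) ⇒ FQ; edges |F|=81/16, |Q|=127/16
  updated: d(AZ,FQ)=23, d(B,FQ)=7, d(DV,FQ)=75/4, d(FQ,R)=7/2
4. join B+FQ (d=7, Q=-361/4) ⇒ BFQ; edges |B|=37/8, |FQ|=19/8
  updated: d(AZ,BFQ)=73/4, d(BFQ,DV)=141/8, d(BFQ,R)=9/4
5. join AZ+DV (d=111/4, Q=-515/8) ⇒ ADVZ; edges |AZ|=453/32, |DV|=435/32
  updated: d(ADVZ,BFQ)=65/16, d(ADVZ,R)=3/8
6. join ADVZ+BFQ (d=65/16, Q=-107/16) ⇒ ABDFQVZ; edges |ADVZ|=35/32, |BFQ|=95/32
  updated: d(ABDFQVZ,R)=-23/32
7. join ABDFQVZ+R (d=-23/32) ⇒ ABDFQRVZ; edges |ABDFQVZ|=-23/64, |R|=-23/64
final tree: ((((A:-1/12,Z:61/12):453/32,(D:1/4,V:11/4):435/32):35/32,(B:37/8,(F:81/16,Q:127/16):19/8):95/32):-23/64,R:-23/64)
total length: 1891/32

B,FQ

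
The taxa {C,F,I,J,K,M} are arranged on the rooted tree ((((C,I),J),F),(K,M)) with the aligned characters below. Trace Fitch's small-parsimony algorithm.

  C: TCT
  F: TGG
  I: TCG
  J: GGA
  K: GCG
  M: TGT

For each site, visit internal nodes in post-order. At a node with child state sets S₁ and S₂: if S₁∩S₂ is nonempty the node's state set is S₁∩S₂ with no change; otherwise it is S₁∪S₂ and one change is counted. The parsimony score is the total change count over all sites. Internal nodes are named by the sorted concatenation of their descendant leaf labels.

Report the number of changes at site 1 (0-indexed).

2

CI@0: {T} ∩ {T} = {T} (intersection, +0)
CIJ@0: {T} ∪ {G} = {G,T} (union, +1)
CFIJ@0: {G,T} ∩ {T} = {T} (intersection, +0)
KM@0: {G} ∪ {T} = {G,T} (union, +1)
CFIJKM@0: {T} ∩ {G,T} = {T} (intersection, +0)
CI@1: {C} ∩ {C} = {C} (intersection, +0)
CIJ@1: {C} ∪ {G} = {C,G} (union, +1)
CFIJ@1: {C,G} ∩ {G} = {G} (intersection, +0)
KM@1: {C} ∪ {G} = {C,G} (union, +1)
CFIJKM@1: {G} ∩ {C,G} = {G} (intersection, +0)
CI@2: {T} ∪ {G} = {G,T} (union, +1)
CIJ@2: {G,T} ∪ {A} = {A,G,T} (union, +1)
CFIJ@2: {A,G,T} ∩ {G} = {G} (intersection, +0)
KM@2: {G} ∪ {T} = {G,T} (union, +1)
CFIJKM@2: {G} ∩ {G,T} = {G} (intersection, +0)
per-site changes: [2, 2, 3]; total = 7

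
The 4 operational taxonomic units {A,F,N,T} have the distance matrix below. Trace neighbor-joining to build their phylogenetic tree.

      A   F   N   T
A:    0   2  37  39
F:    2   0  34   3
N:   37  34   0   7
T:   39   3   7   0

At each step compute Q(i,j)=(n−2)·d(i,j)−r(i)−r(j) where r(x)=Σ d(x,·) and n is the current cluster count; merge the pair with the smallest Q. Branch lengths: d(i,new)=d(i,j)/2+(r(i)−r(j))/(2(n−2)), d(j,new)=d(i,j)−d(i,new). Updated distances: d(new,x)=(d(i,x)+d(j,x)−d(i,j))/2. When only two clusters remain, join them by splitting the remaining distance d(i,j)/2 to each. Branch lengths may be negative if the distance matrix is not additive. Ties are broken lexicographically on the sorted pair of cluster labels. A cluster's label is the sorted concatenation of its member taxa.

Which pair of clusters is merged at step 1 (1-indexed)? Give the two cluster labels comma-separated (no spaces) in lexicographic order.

iteration 1: select A,F (d=2, Q=-113); attach at lengths (43/4, -35/4); label the merged cluster AF
  updated: d(AF,N)=69/2, d(AF,T)=20
iteration 2: select AF,N (d=69/2, Q=-123/2); attach at lengths (95/4, 43/4); label the merged cluster AFN
  updated: d(AFN,T)=-15/4
iteration 3: select AFN,T (d=-15/4); attach at lengths (-15/8, -15/8); label the merged cluster AFNT
final tree: (((A:43/4,F:-35/4):95/4,N:43/4):-15/8,T:-15/8)
total length: 131/4

A,F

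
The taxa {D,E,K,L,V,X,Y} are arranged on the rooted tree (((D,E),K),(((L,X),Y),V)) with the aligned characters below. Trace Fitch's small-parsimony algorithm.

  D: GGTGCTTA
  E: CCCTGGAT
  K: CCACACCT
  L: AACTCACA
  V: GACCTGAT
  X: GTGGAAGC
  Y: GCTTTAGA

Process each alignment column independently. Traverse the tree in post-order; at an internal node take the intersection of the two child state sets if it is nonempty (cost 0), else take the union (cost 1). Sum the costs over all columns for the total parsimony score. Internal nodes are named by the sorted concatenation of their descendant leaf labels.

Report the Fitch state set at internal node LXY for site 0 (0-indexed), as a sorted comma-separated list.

DE@0: {G} ∪ {C} = {C,G} (union, +1)
DEK@0: {C,G} ∩ {C} = {C} (intersection, +0)
LX@0: {A} ∪ {G} = {A,G} (union, +1)
LXY@0: {A,G} ∩ {G} = {G} (intersection, +0)
LVXY@0: {G} ∩ {G} = {G} (intersection, +0)
DEKLVXY@0: {C} ∪ {G} = {C,G} (union, +1)
DE@1: {G} ∪ {C} = {C,G} (union, +1)
DEK@1: {C,G} ∩ {C} = {C} (intersection, +0)
LX@1: {A} ∪ {T} = {A,T} (union, +1)
LXY@1: {A,T} ∪ {C} = {A,C,T} (union, +1)
LVXY@1: {A,C,T} ∩ {A} = {A} (intersection, +0)
DEKLVXY@1: {C} ∪ {A} = {A,C} (union, +1)
DE@2: {T} ∪ {C} = {C,T} (union, +1)
DEK@2: {C,T} ∪ {A} = {A,C,T} (union, +1)
LX@2: {C} ∪ {G} = {C,G} (union, +1)
LXY@2: {C,G} ∪ {T} = {C,G,T} (union, +1)
LVXY@2: {C,G,T} ∩ {C} = {C} (intersection, +0)
DEKLVXY@2: {A,C,T} ∩ {C} = {C} (intersection, +0)
DE@3: {G} ∪ {T} = {G,T} (union, +1)
DEK@3: {G,T} ∪ {C} = {C,G,T} (union, +1)
LX@3: {T} ∪ {G} = {G,T} (union, +1)
LXY@3: {G,T} ∩ {T} = {T} (intersection, +0)
LVXY@3: {T} ∪ {C} = {C,T} (union, +1)
DEKLVXY@3: {C,G,T} ∩ {C,T} = {C,T} (intersection, +0)
DE@4: {C} ∪ {G} = {C,G} (union, +1)
DEK@4: {C,G} ∪ {A} = {A,C,G} (union, +1)
LX@4: {C} ∪ {A} = {A,C} (union, +1)
LXY@4: {A,C} ∪ {T} = {A,C,T} (union, +1)
LVXY@4: {A,C,T} ∩ {T} = {T} (intersection, +0)
DEKLVXY@4: {A,C,G} ∪ {T} = {A,C,G,T} (union, +1)
DE@5: {T} ∪ {G} = {G,T} (union, +1)
DEK@5: {G,T} ∪ {C} = {C,G,T} (union, +1)
LX@5: {A} ∩ {A} = {A} (intersection, +0)
LXY@5: {A} ∩ {A} = {A} (intersection, +0)
LVXY@5: {A} ∪ {G} = {A,G} (union, +1)
DEKLVXY@5: {C,G,T} ∩ {A,G} = {G} (intersection, +0)
DE@6: {T} ∪ {A} = {A,T} (union, +1)
DEK@6: {A,T} ∪ {C} = {A,C,T} (union, +1)
LX@6: {C} ∪ {G} = {C,G} (union, +1)
LXY@6: {C,G} ∩ {G} = {G} (intersection, +0)
LVXY@6: {G} ∪ {A} = {A,G} (union, +1)
DEKLVXY@6: {A,C,T} ∩ {A,G} = {A} (intersection, +0)
DE@7: {A} ∪ {T} = {A,T} (union, +1)
DEK@7: {A,T} ∩ {T} = {T} (intersection, +0)
LX@7: {A} ∪ {C} = {A,C} (union, +1)
LXY@7: {A,C} ∩ {A} = {A} (intersection, +0)
LVXY@7: {A} ∪ {T} = {A,T} (union, +1)
DEKLVXY@7: {T} ∩ {A,T} = {T} (intersection, +0)
per-site changes: [3, 4, 4, 4, 5, 3, 4, 3]; total = 30

G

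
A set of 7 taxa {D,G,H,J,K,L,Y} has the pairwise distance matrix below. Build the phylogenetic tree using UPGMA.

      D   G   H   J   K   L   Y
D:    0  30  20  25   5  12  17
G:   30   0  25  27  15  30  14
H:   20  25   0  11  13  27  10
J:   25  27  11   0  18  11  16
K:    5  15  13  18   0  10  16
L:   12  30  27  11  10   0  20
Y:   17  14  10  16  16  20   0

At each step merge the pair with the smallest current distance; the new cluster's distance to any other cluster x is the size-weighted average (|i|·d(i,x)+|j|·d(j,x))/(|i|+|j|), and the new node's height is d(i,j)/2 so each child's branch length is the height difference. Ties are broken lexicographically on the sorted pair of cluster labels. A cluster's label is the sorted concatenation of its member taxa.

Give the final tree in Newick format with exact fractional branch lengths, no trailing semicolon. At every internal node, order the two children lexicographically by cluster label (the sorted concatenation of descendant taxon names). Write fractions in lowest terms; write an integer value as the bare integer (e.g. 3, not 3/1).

iteration 1: select D,K (d=5); attach at lengths (5/2, 5/2); label the merged cluster DK
  updated: d(DK,G)=45/2, d(DK,H)=33/2, d(DK,J)=43/2, d(DK,L)=11, d(DK,Y)=33/2
iteration 2: select H,Y (d=10); attach at lengths (5, 5); label the merged cluster HY
  updated: d(DK,HY)=33/2, d(G,HY)=39/2, d(HY,J)=27/2, d(HY,L)=47/2
iteration 3: select DK,L (d=11); attach at lengths (3, 11/2); label the merged cluster DKL
  updated: d(DKL,G)=25, d(DKL,HY)=113/6, d(DKL,J)=18
iteration 4: select HY,J (d=27/2); attach at lengths (7/4, 27/4); label the merged cluster HJY
  updated: d(DKL,HJY)=167/9, d(G,HJY)=22
iteration 5: select DKL,HJY (d=167/9); attach at lengths (34/9, 91/36); label the merged cluster DHJKLY
  updated: d(DHJKLY,G)=47/2
iteration 6: select DHJKLY,G (d=47/2); attach at lengths (89/36, 47/4); label the merged cluster DGHJKLY
final tree: ((((D:5/2,K:5/2):3,L:11/2):34/9,((H:5,Y:5):7/4,J:27/4):91/36):89/36,G:47/4)
total length: 1891/36

((((D:5/2,K:5/2):3,L:11/2):34/9,((H:5,Y:5):7/4,J:27/4):91/36):89/36,G:47/4)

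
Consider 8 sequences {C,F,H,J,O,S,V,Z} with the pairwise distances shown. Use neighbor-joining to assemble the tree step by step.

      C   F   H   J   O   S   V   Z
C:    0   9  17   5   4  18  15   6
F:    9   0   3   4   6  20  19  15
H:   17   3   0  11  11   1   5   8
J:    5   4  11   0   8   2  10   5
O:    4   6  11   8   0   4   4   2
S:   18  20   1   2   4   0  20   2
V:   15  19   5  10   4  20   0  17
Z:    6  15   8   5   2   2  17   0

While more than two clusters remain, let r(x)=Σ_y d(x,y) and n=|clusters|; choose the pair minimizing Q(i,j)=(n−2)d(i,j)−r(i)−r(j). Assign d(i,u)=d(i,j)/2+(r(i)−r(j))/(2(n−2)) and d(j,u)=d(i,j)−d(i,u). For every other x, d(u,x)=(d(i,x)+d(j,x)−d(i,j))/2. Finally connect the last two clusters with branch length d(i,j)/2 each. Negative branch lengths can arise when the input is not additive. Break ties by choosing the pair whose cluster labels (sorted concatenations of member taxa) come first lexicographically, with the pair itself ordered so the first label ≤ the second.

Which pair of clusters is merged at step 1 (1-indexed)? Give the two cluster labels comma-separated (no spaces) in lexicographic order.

1. join H+S (d=1, Q=-117) ⇒ HS; edges |H|=-5/12, |S|=17/12
  updated: d(C,HS)=17, d(F,HS)=11, d(HS,J)=6, d(HS,O)=7, d(HS,V)=12, d(HS,Z)=9/2
2. join O+V (d=4, Q=-88) ⇒ OV; edges |O|=-13/5, |V|=33/5
  updated: d(C,OV)=15/2, d(F,OV)=21/2, d(HS,OV)=15/2, d(J,OV)=7, d(OV,Z)=15/2
3. join HS+Z (d=9/2, Q=-66) ⇒ HSZ; edges |HS|=13/4, |Z|=5/4
  updated: d(C,HSZ)=37/4, d(F,HSZ)=43/4, d(HSZ,J)=13/4, d(HSZ,OV)=21/4
4. join HSZ+OV (d=21/4, Q=-43) ⇒ HOSVZ; edges |HSZ|=7/3, |OV|=35/12
  updated: d(C,HOSVZ)=23/4, d(F,HOSVZ)=8, d(HOSVZ,J)=5/2
5. join C+HOSVZ (d=23/4, Q=-49/2) ⇒ CHOSVZ; edges |C|=15/4, |HOSVZ|=2
  updated: d(CHOSVZ,F)=45/8, d(CHOSVZ,J)=7/8
6. join CHOSVZ+F (d=45/8, Q=-21/2) ⇒ CFHOSVZ; edges |CHOSVZ|=5/4, |F|=35/8
  updated: d(CFHOSVZ,J)=-3/8
7. join CFHOSVZ+J (d=-3/8) ⇒ CFHJOSVZ; edges |CFHOSVZ|=-3/16, |J|=-3/16
final tree: (((C:15/4,(((H:-5/12,S:17/12):13/4,Z:5/4):7/3,(O:-13/5,V:33/5):35/12):2):5/4,F:35/8):-3/16,J:-3/16)
total length: 103/4

H,S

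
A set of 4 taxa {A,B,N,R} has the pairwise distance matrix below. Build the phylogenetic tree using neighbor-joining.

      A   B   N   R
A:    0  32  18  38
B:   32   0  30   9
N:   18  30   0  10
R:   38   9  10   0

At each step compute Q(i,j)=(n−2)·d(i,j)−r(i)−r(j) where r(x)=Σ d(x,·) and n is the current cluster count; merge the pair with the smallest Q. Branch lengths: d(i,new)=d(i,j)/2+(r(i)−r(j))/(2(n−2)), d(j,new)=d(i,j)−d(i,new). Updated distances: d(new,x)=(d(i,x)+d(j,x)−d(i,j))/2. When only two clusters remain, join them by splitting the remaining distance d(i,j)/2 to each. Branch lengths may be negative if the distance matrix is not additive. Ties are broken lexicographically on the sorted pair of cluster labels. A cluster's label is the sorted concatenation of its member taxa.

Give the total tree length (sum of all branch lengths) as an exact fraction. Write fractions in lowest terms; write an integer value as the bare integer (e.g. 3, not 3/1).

iteration 1: select A,N (d=18, Q=-110); attach at lengths (33/2, 3/2); label the merged cluster AN
  updated: d(AN,B)=22, d(AN,R)=15
iteration 2: select AN,B (d=22, Q=-46); attach at lengths (14, 8); label the merged cluster ABN
  updated: d(ABN,R)=1
iteration 3: select ABN,R (d=1); attach at lengths (1/2, 1/2); label the merged cluster ABNR
final tree: (((A:33/2,N:3/2):14,B:8):1/2,R:1/2)
total length: 41

41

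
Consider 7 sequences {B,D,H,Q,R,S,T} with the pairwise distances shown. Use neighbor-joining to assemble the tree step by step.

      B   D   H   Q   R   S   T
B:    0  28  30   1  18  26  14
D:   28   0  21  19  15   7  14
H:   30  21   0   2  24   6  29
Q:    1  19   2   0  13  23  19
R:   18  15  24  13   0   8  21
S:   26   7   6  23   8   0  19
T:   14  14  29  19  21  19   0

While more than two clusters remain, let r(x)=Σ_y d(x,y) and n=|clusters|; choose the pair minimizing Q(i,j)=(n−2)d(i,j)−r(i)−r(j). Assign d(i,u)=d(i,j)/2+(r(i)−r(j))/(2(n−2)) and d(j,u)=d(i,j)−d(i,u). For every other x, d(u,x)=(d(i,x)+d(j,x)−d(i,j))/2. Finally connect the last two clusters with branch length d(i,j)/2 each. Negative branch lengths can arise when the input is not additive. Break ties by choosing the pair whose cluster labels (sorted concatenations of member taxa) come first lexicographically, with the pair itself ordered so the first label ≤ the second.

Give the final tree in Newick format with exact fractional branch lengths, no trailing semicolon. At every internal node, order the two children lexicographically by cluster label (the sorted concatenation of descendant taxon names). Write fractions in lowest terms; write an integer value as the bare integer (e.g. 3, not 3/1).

step 1: merge (B,Q) at d=1, Q=-189; branch lengths B→9/2, Q→-7/2; new cluster BQ
  updated: d(BQ,D)=23, d(BQ,H)=31/2, d(BQ,R)=15, d(BQ,S)=24, d(BQ,T)=16
step 2: merge (H,S) at d=6, Q=-271/2; branch lengths H→111/16, S→-15/16; new cluster HS
  updated: d(BQ,HS)=67/4, d(D,HS)=11, d(HS,R)=13, d(HS,T)=21
step 3: merge (BQ,T) at d=16, Q=-379/4; branch lengths BQ→187/24, T→197/24; new cluster BQT
  updated: d(BQT,D)=21/2, d(BQT,HS)=87/8, d(BQT,R)=10
step 4: merge (BQT,R) at d=10, Q=-395/8; branch lengths BQT→107/32, R→213/32; new cluster BQRT
  updated: d(BQRT,D)=31/4, d(BQRT,HS)=111/16
step 5: merge (BQRT,D) at d=31/4, Q=-411/16; branch lengths BQRT→59/32, D→189/32; new cluster BDQRT
  updated: d(BDQRT,HS)=163/32
step 6: merge (BDQRT,HS) at d=163/32; branch lengths BDQRT→163/64, HS→163/64; new cluster BDHQRST
final tree: (((((B:9/2,Q:-7/2):187/24,T:197/24):107/32,R:213/32):59/32,D:189/32):163/64,(H:111/16,S:-15/16):163/64)
total length: 1467/32

(((((B:9/2,Q:-7/2):187/24,T:197/24):107/32,R:213/32):59/32,D:189/32):163/64,(H:111/16,S:-15/16):163/64)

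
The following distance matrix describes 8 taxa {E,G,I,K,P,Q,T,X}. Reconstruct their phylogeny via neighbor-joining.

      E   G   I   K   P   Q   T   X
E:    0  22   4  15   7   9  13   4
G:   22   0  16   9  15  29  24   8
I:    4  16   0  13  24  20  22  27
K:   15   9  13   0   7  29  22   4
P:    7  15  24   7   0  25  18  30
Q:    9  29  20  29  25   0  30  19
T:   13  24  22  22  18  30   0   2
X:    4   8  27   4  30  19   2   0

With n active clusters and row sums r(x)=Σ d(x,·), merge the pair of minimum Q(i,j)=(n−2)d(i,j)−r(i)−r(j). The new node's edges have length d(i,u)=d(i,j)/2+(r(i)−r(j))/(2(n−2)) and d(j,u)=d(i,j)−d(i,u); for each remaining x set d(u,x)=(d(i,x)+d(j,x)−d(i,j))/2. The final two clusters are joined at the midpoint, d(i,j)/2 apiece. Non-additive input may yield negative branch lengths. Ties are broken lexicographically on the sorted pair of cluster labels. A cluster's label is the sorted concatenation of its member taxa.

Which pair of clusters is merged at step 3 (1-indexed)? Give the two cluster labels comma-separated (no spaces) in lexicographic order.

1. join T+X (d=2, Q=-213) ⇒ TX; edges |T|=49/12, |X|=-25/12
  updated: d(E,TX)=15/2, d(G,TX)=15, d(I,TX)=47/2, d(K,TX)=12, d(P,TX)=23, d(Q,TX)=47/2
2. join E+Q (d=9, Q=-155) ⇒ EQ; edges |E|=-13/5, |Q|=58/5
  updated: d(EQ,G)=21, d(EQ,I)=15/2, d(EQ,K)=35/2, d(EQ,P)=23/2, d(EQ,TX)=11
3. join EQ+I (d=15/2, Q=-245/2) ⇒ EIQ; edges |EQ|=29/16, |I|=91/16
  updated: d(EIQ,G)=59/4, d(EIQ,K)=23/2, d(EIQ,P)=14, d(EIQ,TX)=27/2
4. join K+P (d=7, Q=-155/2) ⇒ KP; edges |K|=1/4, |P|=27/4
  updated: d(EIQ,KP)=37/4, d(G,KP)=17/2, d(KP,TX)=14
5. join EIQ+TX (d=27/2, Q=-53) ⇒ EIQTX; edges |EIQ|=11/2, |TX|=8
  updated: d(EIQTX,G)=65/8, d(EIQTX,KP)=39/8
6. join EIQTX+G (d=65/8, Q=-43/2) ⇒ EGIQTX; edges |EIQTX|=9/4, |G|=47/8
  updated: d(EGIQTX,KP)=21/8
7. join EGIQTX+KP (d=21/8) ⇒ EGIKPQTX; edges |EGIQTX|=21/16, |KP|=21/16
final tree: (((((E:-13/5,Q:58/5):29/16,I:91/16):11/2,(T:49/12,X:-25/12):8):9/4,G:47/8):21/16,(K:1/4,P:27/4):21/16)
total length: 199/4

EQ,I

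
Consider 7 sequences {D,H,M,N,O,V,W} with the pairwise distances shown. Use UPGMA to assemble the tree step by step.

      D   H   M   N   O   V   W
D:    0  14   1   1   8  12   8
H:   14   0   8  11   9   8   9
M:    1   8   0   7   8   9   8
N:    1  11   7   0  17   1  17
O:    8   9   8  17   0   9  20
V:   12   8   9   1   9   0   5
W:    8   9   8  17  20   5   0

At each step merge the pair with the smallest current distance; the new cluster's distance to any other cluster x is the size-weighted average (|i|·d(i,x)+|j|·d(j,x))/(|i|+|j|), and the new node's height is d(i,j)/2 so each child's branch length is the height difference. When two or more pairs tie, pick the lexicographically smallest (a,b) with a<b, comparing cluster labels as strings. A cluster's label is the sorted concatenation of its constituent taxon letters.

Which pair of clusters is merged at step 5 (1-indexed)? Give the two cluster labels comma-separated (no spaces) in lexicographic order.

iteration 1: select D,M (d=1); attach at lengths (1/2, 1/2); label the merged cluster DM
  updated: d(DM,H)=11, d(DM,N)=4, d(DM,O)=8, d(DM,V)=21/2, d(DM,W)=8
iteration 2: select N,V (d=1); attach at lengths (1/2, 1/2); label the merged cluster NV
  updated: d(DM,NV)=29/4, d(H,NV)=19/2, d(NV,O)=13, d(NV,W)=11
iteration 3: select DM,NV (d=29/4); attach at lengths (25/8, 25/8); label the merged cluster DMNV
  updated: d(DMNV,H)=41/4, d(DMNV,O)=21/2, d(DMNV,W)=19/2
iteration 4: select H,O (d=9); attach at lengths (9/2, 9/2); label the merged cluster HO
  updated: d(DMNV,HO)=83/8, d(HO,W)=29/2
iteration 5: select DMNV,W (d=19/2); attach at lengths (9/8, 19/4); label the merged cluster DMNVW
  updated: d(DMNVW,HO)=56/5
iteration 6: select DMNVW,HO (d=56/5); attach at lengths (17/20, 11/10); label the merged cluster DHMNOVW
final tree: ((((D:1/2,M:1/2):25/8,(N:1/2,V:1/2):25/8):9/8,W:19/4):17/20,(H:9/2,O:9/2):11/10)
total length: 1003/40

DMNV,W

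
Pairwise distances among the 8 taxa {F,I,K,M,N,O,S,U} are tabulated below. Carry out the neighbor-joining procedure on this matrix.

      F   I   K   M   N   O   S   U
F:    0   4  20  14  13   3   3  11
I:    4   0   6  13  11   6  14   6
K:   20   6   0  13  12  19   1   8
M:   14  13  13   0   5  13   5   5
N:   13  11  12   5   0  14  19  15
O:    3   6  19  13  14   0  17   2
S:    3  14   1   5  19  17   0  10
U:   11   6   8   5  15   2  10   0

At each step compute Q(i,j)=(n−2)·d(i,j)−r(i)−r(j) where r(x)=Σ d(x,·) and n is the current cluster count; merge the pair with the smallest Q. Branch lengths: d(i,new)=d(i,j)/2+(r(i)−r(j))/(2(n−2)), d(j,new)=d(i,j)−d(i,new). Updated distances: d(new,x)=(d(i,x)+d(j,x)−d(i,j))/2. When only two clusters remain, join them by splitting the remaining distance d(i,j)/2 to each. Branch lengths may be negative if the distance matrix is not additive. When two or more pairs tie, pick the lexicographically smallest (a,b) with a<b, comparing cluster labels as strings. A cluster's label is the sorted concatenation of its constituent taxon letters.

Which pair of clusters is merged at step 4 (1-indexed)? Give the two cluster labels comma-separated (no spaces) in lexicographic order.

FO,I

1. join K+S (d=1, Q=-142) ⇒ KS; edges |K|=4/3, |S|=-1/3
  updated: d(F,KS)=11, d(I,KS)=19/2, d(KS,M)=17/2, d(KS,N)=15, d(KS,O)=35/2, d(KS,U)=17/2
2. join M+N (d=5, Q=-213/2) ⇒ MN; edges |M|=21/20, |N|=79/20
  updated: d(F,MN)=11, d(I,MN)=19/2, d(KS,MN)=37/4, d(MN,O)=11, d(MN,U)=15/2
3. join F+O (d=3, Q=-135/2) ⇒ FO; edges |F|=25/16, |O|=23/16
  updated: d(FO,I)=7/2, d(FO,KS)=51/4, d(FO,MN)=19/2, d(FO,U)=5
4. join FO+I (d=7/2, Q=-195/4) ⇒ FIO; edges |FO|=17/8, |I|=11/8
  updated: d(FIO,KS)=75/8, d(FIO,MN)=31/4, d(FIO,U)=15/4
5. join FIO+U (d=15/4, Q=-265/8) ⇒ FIOU; edges |FIO|=69/32, |U|=51/32
  updated: d(FIOU,KS)=113/16, d(FIOU,MN)=23/4
6. join FIOU+KS (d=113/16, Q=-353/16) ⇒ FIKOSU; edges |FIOU|=57/32, |KS|=169/32
  updated: d(FIKOSU,MN)=127/32
7. join FIKOSU+MN (d=127/32) ⇒ FIKMNOSU; edges |FIKOSU|=127/64, |MN|=127/64
final tree: (((((F:25/16,O:23/16):17/8,I:11/8):69/32,U:51/32):57/32,(K:4/3,S:-1/3):169/32):127/64,(M:21/20,N:79/20):127/64)
total length: 873/32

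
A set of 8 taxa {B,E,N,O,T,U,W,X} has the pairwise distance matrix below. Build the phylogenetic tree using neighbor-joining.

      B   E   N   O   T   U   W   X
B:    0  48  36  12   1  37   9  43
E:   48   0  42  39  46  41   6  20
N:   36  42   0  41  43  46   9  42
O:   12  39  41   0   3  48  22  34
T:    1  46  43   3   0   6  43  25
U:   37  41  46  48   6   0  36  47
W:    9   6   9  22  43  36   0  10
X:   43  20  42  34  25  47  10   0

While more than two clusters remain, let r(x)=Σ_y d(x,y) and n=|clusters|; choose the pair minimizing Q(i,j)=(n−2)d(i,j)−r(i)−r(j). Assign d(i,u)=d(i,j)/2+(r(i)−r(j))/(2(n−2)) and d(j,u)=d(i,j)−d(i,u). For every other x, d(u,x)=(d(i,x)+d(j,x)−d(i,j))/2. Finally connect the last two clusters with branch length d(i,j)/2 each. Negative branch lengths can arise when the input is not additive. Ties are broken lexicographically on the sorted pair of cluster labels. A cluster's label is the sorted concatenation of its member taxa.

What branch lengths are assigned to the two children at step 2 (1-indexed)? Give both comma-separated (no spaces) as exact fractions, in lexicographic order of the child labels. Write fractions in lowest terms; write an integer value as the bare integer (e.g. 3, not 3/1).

1. join T+U (d=6, Q=-392) ⇒ TU; edges |T|=-29/6, |U|=65/6
  updated: d(B,TU)=16, d(E,TU)=81/2, d(N,TU)=83/2, d(O,TU)=45/2, d(TU,W)=73/2, d(TU,X)=33
2. join E+X (d=20, Q=-555/2) ⇒ EX; edges |E|=227/20, |X|=173/20
  updated: d(B,EX)=71/2, d(EX,N)=32, d(EX,O)=53/2, d(EX,TU)=107/4, d(EX,W)=-2
3. join EX+W (d=-2, Q=-805/4) ⇒ EWX; edges |EX|=145/32, |W|=-209/32
  updated: d(B,EWX)=93/4, d(EWX,N)=43/2, d(EWX,O)=101/4, d(EWX,TU)=261/8
4. join EWX+N (d=43/2, Q=-1425/8) ⇒ ENWX; edges |EWX|=217/48, |N|=815/48
  updated: d(B,ENWX)=151/8, d(ENWX,O)=179/8, d(ENWX,TU)=421/16
5. join B+O (d=12, Q=-319/4) ⇒ BO; edges |B|=7/2, |O|=17/2
  updated: d(BO,ENWX)=117/8, d(BO,TU)=53/4
6. join BO+ENWX (d=117/8, Q=-867/16) ⇒ BENOWX; edges |BO|=25/32, |ENWX|=443/32
  updated: d(BENOWX,TU)=399/32
7. join BENOWX+TU (d=399/32) ⇒ BENOTUWX; edges |BENOWX|=399/64, |TU|=399/64
final tree: (((B:7/2,O:17/2):25/32,(((E:227/20,X:173/20):145/32,W:-209/32):217/48,N:815/48):443/32):399/64,(T:-29/6,U:65/6):399/64)
total length: 2707/32

227/20,173/20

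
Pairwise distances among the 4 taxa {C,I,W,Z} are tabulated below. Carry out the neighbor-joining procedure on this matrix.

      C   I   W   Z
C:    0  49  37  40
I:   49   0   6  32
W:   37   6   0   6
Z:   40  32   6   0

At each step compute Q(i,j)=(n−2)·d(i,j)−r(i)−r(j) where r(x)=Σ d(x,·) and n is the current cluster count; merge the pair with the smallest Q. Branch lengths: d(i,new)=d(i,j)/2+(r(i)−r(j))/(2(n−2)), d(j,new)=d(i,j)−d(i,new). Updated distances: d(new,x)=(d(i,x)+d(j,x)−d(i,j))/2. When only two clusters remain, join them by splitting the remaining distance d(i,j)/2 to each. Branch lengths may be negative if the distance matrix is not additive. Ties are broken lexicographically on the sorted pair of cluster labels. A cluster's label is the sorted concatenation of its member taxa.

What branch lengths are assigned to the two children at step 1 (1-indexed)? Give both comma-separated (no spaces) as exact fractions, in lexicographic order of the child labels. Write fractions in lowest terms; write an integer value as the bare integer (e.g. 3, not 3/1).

step 1: merge (C,Z) at d=40, Q=-124; branch lengths C→32, Z→8; new cluster CZ
  updated: d(CZ,I)=41/2, d(CZ,W)=3/2
step 2: merge (CZ,I) at d=41/2, Q=-28; branch lengths CZ→8, I→25/2; new cluster CIZ
  updated: d(CIZ,W)=-13/2
step 3: merge (CIZ,W) at d=-13/2; branch lengths CIZ→-13/4, W→-13/4; new cluster CIWZ
final tree: (((C:32,Z:8):8,I:25/2):-13/4,W:-13/4)
total length: 54

32,8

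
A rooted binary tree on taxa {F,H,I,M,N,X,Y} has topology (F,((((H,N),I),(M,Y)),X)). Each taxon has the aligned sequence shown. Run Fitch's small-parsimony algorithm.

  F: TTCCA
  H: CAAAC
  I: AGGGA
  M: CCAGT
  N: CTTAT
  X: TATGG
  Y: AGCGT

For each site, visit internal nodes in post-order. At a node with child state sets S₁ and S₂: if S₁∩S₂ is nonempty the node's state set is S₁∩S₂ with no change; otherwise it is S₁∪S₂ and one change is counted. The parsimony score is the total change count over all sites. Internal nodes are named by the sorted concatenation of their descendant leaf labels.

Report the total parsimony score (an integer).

19

[col 0] HN: children H:{C}, N:{C} ∩→ {C}; cost 0
[col 0] HIN: children HN:{C}, I:{A} ∪→ {A,C}; cost 1
[col 0] MY: children M:{C}, Y:{A} ∪→ {A,C}; cost 1
[col 0] HIMNY: children HIN:{A,C}, MY:{A,C} ∩→ {A,C}; cost 0
[col 0] HIMNXY: children HIMNY:{A,C}, X:{T} ∪→ {A,C,T}; cost 1
[col 0] FHIMNXY: children F:{T}, HIMNXY:{A,C,T} ∩→ {T}; cost 0
[col 1] HN: children H:{A}, N:{T} ∪→ {A,T}; cost 1
[col 1] HIN: children HN:{A,T}, I:{G} ∪→ {A,G,T}; cost 1
[col 1] MY: children M:{C}, Y:{G} ∪→ {C,G}; cost 1
[col 1] HIMNY: children HIN:{A,G,T}, MY:{C,G} ∩→ {G}; cost 0
[col 1] HIMNXY: children HIMNY:{G}, X:{A} ∪→ {A,G}; cost 1
[col 1] FHIMNXY: children F:{T}, HIMNXY:{A,G} ∪→ {A,G,T}; cost 1
[col 2] HN: children H:{A}, N:{T} ∪→ {A,T}; cost 1
[col 2] HIN: children HN:{A,T}, I:{G} ∪→ {A,G,T}; cost 1
[col 2] MY: children M:{A}, Y:{C} ∪→ {A,C}; cost 1
[col 2] HIMNY: children HIN:{A,G,T}, MY:{A,C} ∩→ {A}; cost 0
[col 2] HIMNXY: children HIMNY:{A}, X:{T} ∪→ {A,T}; cost 1
[col 2] FHIMNXY: children F:{C}, HIMNXY:{A,T} ∪→ {A,C,T}; cost 1
[col 3] HN: children H:{A}, N:{A} ∩→ {A}; cost 0
[col 3] HIN: children HN:{A}, I:{G} ∪→ {A,G}; cost 1
[col 3] MY: children M:{G}, Y:{G} ∩→ {G}; cost 0
[col 3] HIMNY: children HIN:{A,G}, MY:{G} ∩→ {G}; cost 0
[col 3] HIMNXY: children HIMNY:{G}, X:{G} ∩→ {G}; cost 0
[col 3] FHIMNXY: children F:{C}, HIMNXY:{G} ∪→ {C,G}; cost 1
[col 4] HN: children H:{C}, N:{T} ∪→ {C,T}; cost 1
[col 4] HIN: children HN:{C,T}, I:{A} ∪→ {A,C,T}; cost 1
[col 4] MY: children M:{T}, Y:{T} ∩→ {T}; cost 0
[col 4] HIMNY: children HIN:{A,C,T}, MY:{T} ∩→ {T}; cost 0
[col 4] HIMNXY: children HIMNY:{T}, X:{G} ∪→ {G,T}; cost 1
[col 4] FHIMNXY: children F:{A}, HIMNXY:{G,T} ∪→ {A,G,T}; cost 1
per-site changes: [3, 5, 5, 2, 4]; total = 19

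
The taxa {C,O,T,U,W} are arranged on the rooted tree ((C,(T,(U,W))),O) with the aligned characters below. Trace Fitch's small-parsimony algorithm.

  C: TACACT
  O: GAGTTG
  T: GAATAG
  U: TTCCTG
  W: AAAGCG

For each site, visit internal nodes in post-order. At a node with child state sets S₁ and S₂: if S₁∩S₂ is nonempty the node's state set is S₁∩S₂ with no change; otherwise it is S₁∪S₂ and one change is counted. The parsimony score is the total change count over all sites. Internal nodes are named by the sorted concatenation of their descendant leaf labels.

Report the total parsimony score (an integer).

[col 0] UW: children U:{T}, W:{A} ∪→ {A,T}; cost 1
[col 0] TUW: children T:{G}, UW:{A,T} ∪→ {A,G,T}; cost 1
[col 0] CTUW: children C:{T}, TUW:{A,G,T} ∩→ {T}; cost 0
[col 0] COTUW: children CTUW:{T}, O:{G} ∪→ {G,T}; cost 1
[col 1] UW: children U:{T}, W:{A} ∪→ {A,T}; cost 1
[col 1] TUW: children T:{A}, UW:{A,T} ∩→ {A}; cost 0
[col 1] CTUW: children C:{A}, TUW:{A} ∩→ {A}; cost 0
[col 1] COTUW: children CTUW:{A}, O:{A} ∩→ {A}; cost 0
[col 2] UW: children U:{C}, W:{A} ∪→ {A,C}; cost 1
[col 2] TUW: children T:{A}, UW:{A,C} ∩→ {A}; cost 0
[col 2] CTUW: children C:{C}, TUW:{A} ∪→ {A,C}; cost 1
[col 2] COTUW: children CTUW:{A,C}, O:{G} ∪→ {A,C,G}; cost 1
[col 3] UW: children U:{C}, W:{G} ∪→ {C,G}; cost 1
[col 3] TUW: children T:{T}, UW:{C,G} ∪→ {C,G,T}; cost 1
[col 3] CTUW: children C:{A}, TUW:{C,G,T} ∪→ {A,C,G,T}; cost 1
[col 3] COTUW: children CTUW:{A,C,G,T}, O:{T} ∩→ {T}; cost 0
[col 4] UW: children U:{T}, W:{C} ∪→ {C,T}; cost 1
[col 4] TUW: children T:{A}, UW:{C,T} ∪→ {A,C,T}; cost 1
[col 4] CTUW: children C:{C}, TUW:{A,C,T} ∩→ {C}; cost 0
[col 4] COTUW: children CTUW:{C}, O:{T} ∪→ {C,T}; cost 1
[col 5] UW: children U:{G}, W:{G} ∩→ {G}; cost 0
[col 5] TUW: children T:{G}, UW:{G} ∩→ {G}; cost 0
[col 5] CTUW: children C:{T}, TUW:{G} ∪→ {G,T}; cost 1
[col 5] COTUW: children CTUW:{G,T}, O:{G} ∩→ {G}; cost 0
per-site changes: [3, 1, 3, 3, 3, 1]; total = 14

14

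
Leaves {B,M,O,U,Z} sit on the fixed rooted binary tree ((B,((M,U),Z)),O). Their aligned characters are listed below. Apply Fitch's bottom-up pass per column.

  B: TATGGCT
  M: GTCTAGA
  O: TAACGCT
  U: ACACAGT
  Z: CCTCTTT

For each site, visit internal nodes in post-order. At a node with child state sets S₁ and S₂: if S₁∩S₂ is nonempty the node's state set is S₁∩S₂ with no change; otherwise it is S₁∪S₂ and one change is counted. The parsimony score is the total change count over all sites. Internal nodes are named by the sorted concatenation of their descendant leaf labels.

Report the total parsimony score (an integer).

15

MU@0: {G} ∪ {A} = {A,G} (union, +1)
MUZ@0: {A,G} ∪ {C} = {A,C,G} (union, +1)
BMUZ@0: {T} ∪ {A,C,G} = {A,C,G,T} (union, +1)
BMOUZ@0: {A,C,G,T} ∩ {T} = {T} (intersection, +0)
MU@1: {T} ∪ {C} = {C,T} (union, +1)
MUZ@1: {C,T} ∩ {C} = {C} (intersection, +0)
BMUZ@1: {A} ∪ {C} = {A,C} (union, +1)
BMOUZ@1: {A,C} ∩ {A} = {A} (intersection, +0)
MU@2: {C} ∪ {A} = {A,C} (union, +1)
MUZ@2: {A,C} ∪ {T} = {A,C,T} (union, +1)
BMUZ@2: {T} ∩ {A,C,T} = {T} (intersection, +0)
BMOUZ@2: {T} ∪ {A} = {A,T} (union, +1)
MU@3: {T} ∪ {C} = {C,T} (union, +1)
MUZ@3: {C,T} ∩ {C} = {C} (intersection, +0)
BMUZ@3: {G} ∪ {C} = {C,G} (union, +1)
BMOUZ@3: {C,G} ∩ {C} = {C} (intersection, +0)
MU@4: {A} ∩ {A} = {A} (intersection, +0)
MUZ@4: {A} ∪ {T} = {A,T} (union, +1)
BMUZ@4: {G} ∪ {A,T} = {A,G,T} (union, +1)
BMOUZ@4: {A,G,T} ∩ {G} = {G} (intersection, +0)
MU@5: {G} ∩ {G} = {G} (intersection, +0)
MUZ@5: {G} ∪ {T} = {G,T} (union, +1)
BMUZ@5: {C} ∪ {G,T} = {C,G,T} (union, +1)
BMOUZ@5: {C,G,T} ∩ {C} = {C} (intersection, +0)
MU@6: {A} ∪ {T} = {A,T} (union, +1)
MUZ@6: {A,T} ∩ {T} = {T} (intersection, +0)
BMUZ@6: {T} ∩ {T} = {T} (intersection, +0)
BMOUZ@6: {T} ∩ {T} = {T} (intersection, +0)
per-site changes: [3, 2, 3, 2, 2, 2, 1]; total = 15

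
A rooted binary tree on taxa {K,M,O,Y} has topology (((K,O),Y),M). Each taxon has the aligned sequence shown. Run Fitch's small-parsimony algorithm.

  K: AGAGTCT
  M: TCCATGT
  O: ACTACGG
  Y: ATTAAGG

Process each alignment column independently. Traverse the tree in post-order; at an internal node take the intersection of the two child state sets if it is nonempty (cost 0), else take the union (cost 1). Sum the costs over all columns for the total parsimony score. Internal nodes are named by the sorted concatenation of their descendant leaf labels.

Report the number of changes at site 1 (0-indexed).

[col 0] KO: children K:{A}, O:{A} ∩→ {A}; cost 0
[col 0] KOY: children KO:{A}, Y:{A} ∩→ {A}; cost 0
[col 0] KMOY: children KOY:{A}, M:{T} ∪→ {A,T}; cost 1
[col 1] KO: children K:{G}, O:{C} ∪→ {C,G}; cost 1
[col 1] KOY: children KO:{C,G}, Y:{T} ∪→ {C,G,T}; cost 1
[col 1] KMOY: children KOY:{C,G,T}, M:{C} ∩→ {C}; cost 0
[col 2] KO: children K:{A}, O:{T} ∪→ {A,T}; cost 1
[col 2] KOY: children KO:{A,T}, Y:{T} ∩→ {T}; cost 0
[col 2] KMOY: children KOY:{T}, M:{C} ∪→ {C,T}; cost 1
[col 3] KO: children K:{G}, O:{A} ∪→ {A,G}; cost 1
[col 3] KOY: children KO:{A,G}, Y:{A} ∩→ {A}; cost 0
[col 3] KMOY: children KOY:{A}, M:{A} ∩→ {A}; cost 0
[col 4] KO: children K:{T}, O:{C} ∪→ {C,T}; cost 1
[col 4] KOY: children KO:{C,T}, Y:{A} ∪→ {A,C,T}; cost 1
[col 4] KMOY: children KOY:{A,C,T}, M:{T} ∩→ {T}; cost 0
[col 5] KO: children K:{C}, O:{G} ∪→ {C,G}; cost 1
[col 5] KOY: children KO:{C,G}, Y:{G} ∩→ {G}; cost 0
[col 5] KMOY: children KOY:{G}, M:{G} ∩→ {G}; cost 0
[col 6] KO: children K:{T}, O:{G} ∪→ {G,T}; cost 1
[col 6] KOY: children KO:{G,T}, Y:{G} ∩→ {G}; cost 0
[col 6] KMOY: children KOY:{G}, M:{T} ∪→ {G,T}; cost 1
per-site changes: [1, 2, 2, 1, 2, 1, 2]; total = 11

2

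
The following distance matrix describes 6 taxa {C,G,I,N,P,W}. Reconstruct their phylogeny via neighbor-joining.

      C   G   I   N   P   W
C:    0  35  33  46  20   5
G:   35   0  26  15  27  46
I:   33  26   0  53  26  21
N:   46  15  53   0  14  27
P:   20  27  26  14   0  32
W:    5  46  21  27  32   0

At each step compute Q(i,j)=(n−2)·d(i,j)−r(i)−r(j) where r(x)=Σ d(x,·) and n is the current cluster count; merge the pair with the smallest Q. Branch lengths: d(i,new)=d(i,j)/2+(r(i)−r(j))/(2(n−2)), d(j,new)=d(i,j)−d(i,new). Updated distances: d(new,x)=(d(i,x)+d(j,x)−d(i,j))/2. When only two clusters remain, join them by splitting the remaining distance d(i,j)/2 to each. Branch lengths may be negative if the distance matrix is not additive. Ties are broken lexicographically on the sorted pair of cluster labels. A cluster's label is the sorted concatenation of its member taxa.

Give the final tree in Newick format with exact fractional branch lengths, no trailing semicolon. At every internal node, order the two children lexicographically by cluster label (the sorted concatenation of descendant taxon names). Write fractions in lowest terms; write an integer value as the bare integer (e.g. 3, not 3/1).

((((C:7/2,W:3/2):43/4,I:55/4):35/4,(G:35/6,N:55/6):37/4):15/8,P:15/8)

iteration 1: select C,W (d=5, Q=-250); attach at lengths (7/2, 3/2); label the merged cluster CW
  updated: d(CW,G)=38, d(CW,I)=49/2, d(CW,N)=34, d(CW,P)=47/2
iteration 2: select G,N (d=15, Q=-177); attach at lengths (35/6, 55/6); label the merged cluster GN
  updated: d(CW,GN)=57/2, d(GN,I)=32, d(GN,P)=13
iteration 3: select CW,I (d=49/2, Q=-110); attach at lengths (43/4, 55/4); label the merged cluster CIW
  updated: d(CIW,GN)=18, d(CIW,P)=25/2
iteration 4: select CIW,GN (d=18, Q=-87/2); attach at lengths (35/4, 37/4); label the merged cluster CGINW
  updated: d(CGINW,P)=15/4
iteration 5: select CGINW,P (d=15/4); attach at lengths (15/8, 15/8); label the merged cluster CGINPW
final tree: ((((C:7/2,W:3/2):43/4,I:55/4):35/4,(G:35/6,N:55/6):37/4):15/8,P:15/8)
total length: 265/4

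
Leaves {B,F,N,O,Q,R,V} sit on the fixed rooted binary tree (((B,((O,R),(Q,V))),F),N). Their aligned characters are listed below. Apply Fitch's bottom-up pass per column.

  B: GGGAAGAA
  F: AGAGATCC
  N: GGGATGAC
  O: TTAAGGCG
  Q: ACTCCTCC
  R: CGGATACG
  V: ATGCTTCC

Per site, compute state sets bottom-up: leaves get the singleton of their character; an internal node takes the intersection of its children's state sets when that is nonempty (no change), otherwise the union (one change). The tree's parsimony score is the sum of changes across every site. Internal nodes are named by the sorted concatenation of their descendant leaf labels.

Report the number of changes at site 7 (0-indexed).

[col 0] OR: children O:{T}, R:{C} ∪→ {C,T}; cost 1
[col 0] QV: children Q:{A}, V:{A} ∩→ {A}; cost 0
[col 0] OQRV: children OR:{C,T}, QV:{A} ∪→ {A,C,T}; cost 1
[col 0] BOQRV: children B:{G}, OQRV:{A,C,T} ∪→ {A,C,G,T}; cost 1
[col 0] BFOQRV: children BOQRV:{A,C,G,T}, F:{A} ∩→ {A}; cost 0
[col 0] BFNOQRV: children BFOQRV:{A}, N:{G} ∪→ {A,G}; cost 1
[col 1] OR: children O:{T}, R:{G} ∪→ {G,T}; cost 1
[col 1] QV: children Q:{C}, V:{T} ∪→ {C,T}; cost 1
[col 1] OQRV: children OR:{G,T}, QV:{C,T} ∩→ {T}; cost 0
[col 1] BOQRV: children B:{G}, OQRV:{T} ∪→ {G,T}; cost 1
[col 1] BFOQRV: children BOQRV:{G,T}, F:{G} ∩→ {G}; cost 0
[col 1] BFNOQRV: children BFOQRV:{G}, N:{G} ∩→ {G}; cost 0
[col 2] OR: children O:{A}, R:{G} ∪→ {A,G}; cost 1
[col 2] QV: children Q:{T}, V:{G} ∪→ {G,T}; cost 1
[col 2] OQRV: children OR:{A,G}, QV:{G,T} ∩→ {G}; cost 0
[col 2] BOQRV: children B:{G}, OQRV:{G} ∩→ {G}; cost 0
[col 2] BFOQRV: children BOQRV:{G}, F:{A} ∪→ {A,G}; cost 1
[col 2] BFNOQRV: children BFOQRV:{A,G}, N:{G} ∩→ {G}; cost 0
[col 3] OR: children O:{A}, R:{A} ∩→ {A}; cost 0
[col 3] QV: children Q:{C}, V:{C} ∩→ {C}; cost 0
[col 3] OQRV: children OR:{A}, QV:{C} ∪→ {A,C}; cost 1
[col 3] BOQRV: children B:{A}, OQRV:{A,C} ∩→ {A}; cost 0
[col 3] BFOQRV: children BOQRV:{A}, F:{G} ∪→ {A,G}; cost 1
[col 3] BFNOQRV: children BFOQRV:{A,G}, N:{A} ∩→ {A}; cost 0
[col 4] OR: children O:{G}, R:{T} ∪→ {G,T}; cost 1
[col 4] QV: children Q:{C}, V:{T} ∪→ {C,T}; cost 1
[col 4] OQRV: children OR:{G,T}, QV:{C,T} ∩→ {T}; cost 0
[col 4] BOQRV: children B:{A}, OQRV:{T} ∪→ {A,T}; cost 1
[col 4] BFOQRV: children BOQRV:{A,T}, F:{A} ∩→ {A}; cost 0
[col 4] BFNOQRV: children BFOQRV:{A}, N:{T} ∪→ {A,T}; cost 1
[col 5] OR: children O:{G}, R:{A} ∪→ {A,G}; cost 1
[col 5] QV: children Q:{T}, V:{T} ∩→ {T}; cost 0
[col 5] OQRV: children OR:{A,G}, QV:{T} ∪→ {A,G,T}; cost 1
[col 5] BOQRV: children B:{G}, OQRV:{A,G,T} ∩→ {G}; cost 0
[col 5] BFOQRV: children BOQRV:{G}, F:{T} ∪→ {G,T}; cost 1
[col 5] BFNOQRV: children BFOQRV:{G,T}, N:{G} ∩→ {G}; cost 0
[col 6] OR: children O:{C}, R:{C} ∩→ {C}; cost 0
[col 6] QV: children Q:{C}, V:{C} ∩→ {C}; cost 0
[col 6] OQRV: children OR:{C}, QV:{C} ∩→ {C}; cost 0
[col 6] BOQRV: children B:{A}, OQRV:{C} ∪→ {A,C}; cost 1
[col 6] BFOQRV: children BOQRV:{A,C}, F:{C} ∩→ {C}; cost 0
[col 6] BFNOQRV: children BFOQRV:{C}, N:{A} ∪→ {A,C}; cost 1
[col 7] OR: children O:{G}, R:{G} ∩→ {G}; cost 0
[col 7] QV: children Q:{C}, V:{C} ∩→ {C}; cost 0
[col 7] OQRV: children OR:{G}, QV:{C} ∪→ {C,G}; cost 1
[col 7] BOQRV: children B:{A}, OQRV:{C,G} ∪→ {A,C,G}; cost 1
[col 7] BFOQRV: children BOQRV:{A,C,G}, F:{C} ∩→ {C}; cost 0
[col 7] BFNOQRV: children BFOQRV:{C}, N:{C} ∩→ {C}; cost 0
per-site changes: [4, 3, 3, 2, 4, 3, 2, 2]; total = 23

2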